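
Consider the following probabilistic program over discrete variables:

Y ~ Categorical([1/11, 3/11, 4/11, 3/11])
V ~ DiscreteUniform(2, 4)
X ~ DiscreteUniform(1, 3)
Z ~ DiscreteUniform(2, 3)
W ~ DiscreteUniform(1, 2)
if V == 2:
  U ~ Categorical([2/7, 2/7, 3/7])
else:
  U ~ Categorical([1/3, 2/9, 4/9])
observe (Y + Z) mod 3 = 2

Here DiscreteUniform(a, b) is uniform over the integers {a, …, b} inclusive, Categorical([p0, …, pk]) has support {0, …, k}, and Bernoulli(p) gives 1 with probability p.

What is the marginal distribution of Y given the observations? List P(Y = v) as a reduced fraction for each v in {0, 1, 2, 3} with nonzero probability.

Enumerate traces; 162 have nonzero weight after conditioning:
  (Y=0, V=2, X=1, Z=2, W=1, U=0) weight 1/1386
  (Y=0, V=2, X=1, Z=2, W=1, U=1) weight 1/1386
  (Y=0, V=2, X=1, Z=2, W=1, U=2) weight 1/924
  (Y=0, V=2, X=1, Z=2, W=2, U=0) weight 1/1386
  (Y=0, V=2, X=1, Z=2, W=2, U=1) weight 1/1386
  (Y=0, V=2, X=1, Z=2, W=2, U=2) weight 1/924
  (Y=0, V=2, X=2, Z=2, W=1, U=0) weight 1/1386
  (Y=0, V=2, X=2, Z=2, W=1, U=1) weight 1/1386
  (Y=2, V=2, X=1, Z=3, W=1, U=0) weight 2/693
  (Y=3, V=2, X=1, Z=2, W=1, U=0) weight 1/462
  … 152 more
Group by Y:
  weight(Y=0) = 1/22
  weight(Y=2) = 2/11
  weight(Y=3) = 3/22
Total weight = 1/22 + 2/11 + 3/22 = 4/11
P(Y=0 | obs) = 1/22 / 4/11 = 1/8
P(Y=2 | obs) = 2/11 / 4/11 = 1/2
P(Y=3 | obs) = 3/22 / 4/11 = 3/8

P(Y=0) = 1/8, P(Y=2) = 1/2, P(Y=3) = 3/8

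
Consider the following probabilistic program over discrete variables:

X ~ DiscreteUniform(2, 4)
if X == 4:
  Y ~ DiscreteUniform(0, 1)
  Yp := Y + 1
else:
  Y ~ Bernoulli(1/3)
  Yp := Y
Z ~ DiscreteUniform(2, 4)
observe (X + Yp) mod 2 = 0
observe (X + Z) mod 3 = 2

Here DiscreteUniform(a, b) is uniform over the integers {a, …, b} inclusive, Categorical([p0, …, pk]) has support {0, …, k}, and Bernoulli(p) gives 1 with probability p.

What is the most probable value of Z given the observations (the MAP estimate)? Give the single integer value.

argmax_v P(Z = v | obs) = 3

Enumerate traces; 3 have nonzero weight after conditioning:
  (X=2, Y=0, Z=3) weight 2/27
  (X=3, Y=1, Z=2) weight 1/27
  (X=4, Y=1, Z=4) weight 1/18
Group by Z:
  weight(Z=2) = 1/27
  weight(Z=3) = 2/27
  weight(Z=4) = 1/18
Total weight = 1/27 + 2/27 + 1/18 = 1/6
P(Z=2 | obs) = 1/27 / 1/6 = 2/9
P(Z=3 | obs) = 2/27 / 1/6 = 4/9
P(Z=4 | obs) = 1/18 / 1/6 = 1/3
argmax = 3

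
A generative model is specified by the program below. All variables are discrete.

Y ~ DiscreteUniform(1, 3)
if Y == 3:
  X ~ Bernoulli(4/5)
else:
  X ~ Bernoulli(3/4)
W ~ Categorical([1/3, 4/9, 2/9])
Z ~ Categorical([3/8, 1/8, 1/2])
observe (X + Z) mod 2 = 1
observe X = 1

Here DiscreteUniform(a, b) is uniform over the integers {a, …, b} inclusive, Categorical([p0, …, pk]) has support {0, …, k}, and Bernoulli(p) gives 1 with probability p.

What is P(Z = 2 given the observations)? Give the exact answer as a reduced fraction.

Enumerate traces; 18 have nonzero weight after conditioning:
  (Y=1, X=1, W=0, Z=0) weight 1/32
  (Y=1, X=1, W=0, Z=2) weight 1/24
  (Y=1, X=1, W=1, Z=0) weight 1/24
  (Y=1, X=1, W=1, Z=2) weight 1/18
  (Y=1, X=1, W=2, Z=0) weight 1/48
  (Y=1, X=1, W=2, Z=2) weight 1/36
  (Y=2, X=1, W=0, Z=0) weight 1/32
  (Y=2, X=1, W=0, Z=2) weight 1/24
  … 10 more
Group by Z:
  weight(Z=0) = 23/80
  weight(Z=2) = 23/60
Total weight = 23/80 + 23/60 = 161/240
P(Z=0 | obs) = 23/80 / 161/240 = 3/7
P(Z=2 | obs) = 23/60 / 161/240 = 4/7

P(Z = 2 | obs) = 4/7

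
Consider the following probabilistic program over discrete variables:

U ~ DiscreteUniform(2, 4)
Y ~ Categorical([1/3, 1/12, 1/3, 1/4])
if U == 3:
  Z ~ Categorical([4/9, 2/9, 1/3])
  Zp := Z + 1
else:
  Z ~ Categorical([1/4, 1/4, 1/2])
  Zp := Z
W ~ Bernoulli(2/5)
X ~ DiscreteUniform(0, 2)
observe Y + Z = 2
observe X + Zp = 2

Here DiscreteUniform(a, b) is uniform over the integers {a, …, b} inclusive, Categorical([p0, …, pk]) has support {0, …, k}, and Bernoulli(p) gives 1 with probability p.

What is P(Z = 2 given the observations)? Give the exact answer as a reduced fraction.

Enumerate traces; 16 have nonzero weight after conditioning:
  (U=2, Y=0, Z=2, W=0, X=0) weight 1/90
  (U=2, Y=0, Z=2, W=1, X=0) weight 1/135
  (U=2, Y=1, Z=1, W=0, X=1) weight 1/720
  (U=2, Y=1, Z=1, W=1, X=1) weight 1/1080
  (U=2, Y=2, Z=0, W=0, X=2) weight 1/180
  (U=2, Y=2, Z=0, W=1, X=2) weight 1/270
  (U=3, Y=1, Z=1, W=0, X=0) weight 1/810
  (U=3, Y=1, Z=1, W=1, X=0) weight 1/1215
  … 8 more
Group by Z:
  weight(Z=0) = 17/486
  weight(Z=1) = 13/1944
  weight(Z=2) = 1/27
Total weight = 17/486 + 13/1944 + 1/27 = 17/216
P(Z=0 | obs) = 17/486 / 17/216 = 4/9
P(Z=1 | obs) = 13/1944 / 17/216 = 13/153
P(Z=2 | obs) = 1/27 / 17/216 = 8/17

P(Z = 2 | obs) = 8/17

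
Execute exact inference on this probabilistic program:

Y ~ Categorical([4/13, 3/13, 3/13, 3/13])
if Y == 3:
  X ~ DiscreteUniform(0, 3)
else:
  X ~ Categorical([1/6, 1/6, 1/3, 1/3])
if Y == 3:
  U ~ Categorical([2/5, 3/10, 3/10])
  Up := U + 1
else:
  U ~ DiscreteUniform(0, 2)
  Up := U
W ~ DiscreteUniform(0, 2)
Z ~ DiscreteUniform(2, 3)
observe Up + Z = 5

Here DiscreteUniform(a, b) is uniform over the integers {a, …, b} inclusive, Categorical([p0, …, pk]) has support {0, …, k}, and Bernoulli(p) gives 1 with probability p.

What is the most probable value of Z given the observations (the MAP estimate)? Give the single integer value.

Enumerate traces; 60 have nonzero weight after conditioning:
  (Y=0, X=0, U=2, W=0, Z=3) weight 1/351
  (Y=0, X=0, U=2, W=1, Z=3) weight 1/351
  (Y=0, X=0, U=2, W=2, Z=3) weight 1/351
  (Y=0, X=1, U=2, W=0, Z=3) weight 1/351
  (Y=0, X=1, U=2, W=1, Z=3) weight 1/351
  (Y=0, X=1, U=2, W=2, Z=3) weight 1/351
  (Y=0, X=2, U=2, W=0, Z=3) weight 2/351
  (Y=0, X=2, U=2, W=1, Z=3) weight 2/351
  (Y=3, X=0, U=2, W=0, Z=2) weight 3/1040
  … 51 more
Group by Z:
  weight(Z=2) = 9/260
  weight(Z=3) = 127/780
Total weight = 9/260 + 127/780 = 77/390
P(Z=2 | obs) = 9/260 / 77/390 = 27/154
P(Z=3 | obs) = 127/780 / 77/390 = 127/154
argmax = 3

argmax_v P(Z = v | obs) = 3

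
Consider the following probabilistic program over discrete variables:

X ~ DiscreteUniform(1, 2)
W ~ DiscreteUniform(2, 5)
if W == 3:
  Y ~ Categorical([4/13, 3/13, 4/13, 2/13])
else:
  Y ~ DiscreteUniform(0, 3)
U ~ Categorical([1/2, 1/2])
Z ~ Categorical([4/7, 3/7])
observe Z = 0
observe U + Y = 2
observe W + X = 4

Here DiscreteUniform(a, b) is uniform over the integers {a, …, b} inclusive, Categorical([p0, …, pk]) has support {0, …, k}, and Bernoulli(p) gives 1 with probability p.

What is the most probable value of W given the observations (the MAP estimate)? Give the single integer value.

argmax_v P(W = v | obs) = 3

Enumerate traces; 4 have nonzero weight after conditioning:
  (X=1, W=3, Y=1, U=1, Z=0) weight 3/364
  (X=1, W=3, Y=2, U=0, Z=0) weight 1/91
  (X=2, W=2, Y=1, U=1, Z=0) weight 1/112
  (X=2, W=2, Y=2, U=0, Z=0) weight 1/112
Group by W:
  weight(W=2) = 1/56
  weight(W=3) = 1/52
Total weight = 1/56 + 1/52 = 27/728
P(W=2 | obs) = 1/56 / 27/728 = 13/27
P(W=3 | obs) = 1/52 / 27/728 = 14/27
argmax = 3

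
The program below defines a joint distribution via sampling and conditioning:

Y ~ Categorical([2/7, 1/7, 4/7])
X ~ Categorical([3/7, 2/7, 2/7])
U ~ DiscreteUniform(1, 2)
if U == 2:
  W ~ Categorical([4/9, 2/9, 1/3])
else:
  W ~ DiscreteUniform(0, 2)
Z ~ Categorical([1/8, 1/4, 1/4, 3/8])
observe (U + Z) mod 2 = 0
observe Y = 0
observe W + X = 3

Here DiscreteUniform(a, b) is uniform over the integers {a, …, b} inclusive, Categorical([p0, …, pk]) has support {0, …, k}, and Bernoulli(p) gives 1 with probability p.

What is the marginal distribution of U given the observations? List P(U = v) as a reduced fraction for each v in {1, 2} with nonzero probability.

P(U=1) = 2/3, P(U=2) = 1/3

Enumerate traces; 8 have nonzero weight after conditioning:
  (Y=0, X=1, U=1, W=2, Z=1) weight 1/294
  (Y=0, X=1, U=1, W=2, Z=3) weight 1/196
  (Y=0, X=1, U=2, W=2, Z=0) weight 1/588
  (Y=0, X=1, U=2, W=2, Z=2) weight 1/294
  (Y=0, X=2, U=1, W=1, Z=1) weight 1/294
  (Y=0, X=2, U=1, W=1, Z=3) weight 1/196
  (Y=0, X=2, U=2, W=1, Z=0) weight 1/882
  (Y=0, X=2, U=2, W=1, Z=2) weight 1/441
Group by U:
  weight(U=1) = 5/294
  weight(U=2) = 5/588
Total weight = 5/294 + 5/588 = 5/196
P(U=1 | obs) = 5/294 / 5/196 = 2/3
P(U=2 | obs) = 5/588 / 5/196 = 1/3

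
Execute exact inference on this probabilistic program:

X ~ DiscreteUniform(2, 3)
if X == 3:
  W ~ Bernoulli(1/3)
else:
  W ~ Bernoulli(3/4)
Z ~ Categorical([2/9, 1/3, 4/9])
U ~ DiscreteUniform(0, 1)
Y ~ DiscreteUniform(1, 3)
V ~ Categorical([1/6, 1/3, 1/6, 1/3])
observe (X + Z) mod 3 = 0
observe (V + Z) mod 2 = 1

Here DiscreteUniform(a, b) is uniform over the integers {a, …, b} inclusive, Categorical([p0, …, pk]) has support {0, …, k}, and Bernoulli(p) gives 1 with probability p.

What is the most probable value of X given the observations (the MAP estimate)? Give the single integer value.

Enumerate traces; 48 have nonzero weight after conditioning:
  (X=2, W=0, Z=1, U=0, Y=1, V=0) weight 1/864
  (X=2, W=0, Z=1, U=0, Y=1, V=2) weight 1/864
  (X=2, W=0, Z=1, U=0, Y=2, V=0) weight 1/864
  (X=2, W=0, Z=1, U=0, Y=2, V=2) weight 1/864
  (X=2, W=0, Z=1, U=0, Y=3, V=0) weight 1/864
  (X=2, W=0, Z=1, U=0, Y=3, V=2) weight 1/864
  (X=2, W=0, Z=1, U=1, Y=1, V=0) weight 1/864
  (X=2, W=0, Z=1, U=1, Y=1, V=2) weight 1/864
  (X=3, W=0, Z=0, U=0, Y=1, V=1) weight 1/243
  … 39 more
Group by X:
  weight(X=2) = 1/18
  weight(X=3) = 2/27
Total weight = 1/18 + 2/27 = 7/54
P(X=2 | obs) = 1/18 / 7/54 = 3/7
P(X=3 | obs) = 2/27 / 7/54 = 4/7
argmax = 3

argmax_v P(X = v | obs) = 3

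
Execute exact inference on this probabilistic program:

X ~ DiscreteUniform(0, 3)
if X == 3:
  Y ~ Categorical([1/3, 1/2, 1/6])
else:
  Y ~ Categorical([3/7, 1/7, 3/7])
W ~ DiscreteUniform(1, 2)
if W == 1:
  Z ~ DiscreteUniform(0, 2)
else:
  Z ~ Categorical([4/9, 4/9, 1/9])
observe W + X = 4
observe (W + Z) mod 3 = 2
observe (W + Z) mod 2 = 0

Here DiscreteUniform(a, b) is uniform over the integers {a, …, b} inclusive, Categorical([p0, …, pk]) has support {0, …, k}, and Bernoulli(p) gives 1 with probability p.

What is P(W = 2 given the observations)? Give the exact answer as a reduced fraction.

P(W = 2 | obs) = 4/7

Enumerate traces; 6 have nonzero weight after conditioning:
  (X=2, Y=0, W=2, Z=0) weight 1/42
  (X=2, Y=1, W=2, Z=0) weight 1/126
  (X=2, Y=2, W=2, Z=0) weight 1/42
  (X=3, Y=0, W=1, Z=1) weight 1/72
  (X=3, Y=1, W=1, Z=1) weight 1/48
  (X=3, Y=2, W=1, Z=1) weight 1/144
Group by W:
  weight(W=1) = 1/24
  weight(W=2) = 1/18
Total weight = 1/24 + 1/18 = 7/72
P(W=1 | obs) = 1/24 / 7/72 = 3/7
P(W=2 | obs) = 1/18 / 7/72 = 4/7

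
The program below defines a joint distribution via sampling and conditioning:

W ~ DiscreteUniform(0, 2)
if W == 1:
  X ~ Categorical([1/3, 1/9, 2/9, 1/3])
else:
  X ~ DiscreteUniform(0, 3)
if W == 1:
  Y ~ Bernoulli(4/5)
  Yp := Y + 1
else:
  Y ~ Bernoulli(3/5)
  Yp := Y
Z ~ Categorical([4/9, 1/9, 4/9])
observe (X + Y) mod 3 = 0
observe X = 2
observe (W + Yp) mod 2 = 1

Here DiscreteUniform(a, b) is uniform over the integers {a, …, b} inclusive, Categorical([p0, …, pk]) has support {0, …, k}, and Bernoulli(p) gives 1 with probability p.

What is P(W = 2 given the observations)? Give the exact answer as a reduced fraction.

Enumerate traces; 9 have nonzero weight after conditioning:
  (W=0, X=2, Y=1, Z=0) weight 1/45
  (W=0, X=2, Y=1, Z=1) weight 1/180
  (W=0, X=2, Y=1, Z=2) weight 1/45
  (W=1, X=2, Y=1, Z=0) weight 32/1215
  (W=1, X=2, Y=1, Z=1) weight 8/1215
  (W=1, X=2, Y=1, Z=2) weight 32/1215
  (W=2, X=2, Y=1, Z=0) weight 1/45
  (W=2, X=2, Y=1, Z=1) weight 1/180
  … 1 more
Group by W:
  weight(W=0) = 1/20
  weight(W=1) = 8/135
  weight(W=2) = 1/20
Total weight = 1/20 + 8/135 + 1/20 = 43/270
P(W=0 | obs) = 1/20 / 43/270 = 27/86
P(W=1 | obs) = 8/135 / 43/270 = 16/43
P(W=2 | obs) = 1/20 / 43/270 = 27/86

P(W = 2 | obs) = 27/86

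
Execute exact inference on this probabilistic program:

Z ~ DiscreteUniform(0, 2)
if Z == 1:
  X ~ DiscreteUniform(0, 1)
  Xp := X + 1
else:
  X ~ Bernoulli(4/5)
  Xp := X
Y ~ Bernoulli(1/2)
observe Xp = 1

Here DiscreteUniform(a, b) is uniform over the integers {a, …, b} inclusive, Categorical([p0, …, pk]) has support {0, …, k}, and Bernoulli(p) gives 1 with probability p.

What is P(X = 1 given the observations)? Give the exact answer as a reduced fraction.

P(X = 1 | obs) = 16/21

Enumerate traces; 6 have nonzero weight after conditioning:
  (Z=0, X=1, Y=0) weight 2/15
  (Z=0, X=1, Y=1) weight 2/15
  (Z=1, X=0, Y=0) weight 1/12
  (Z=1, X=0, Y=1) weight 1/12
  (Z=2, X=1, Y=0) weight 2/15
  (Z=2, X=1, Y=1) weight 2/15
Group by X:
  weight(X=0) = 1/6
  weight(X=1) = 8/15
Total weight = 1/6 + 8/15 = 7/10
P(X=0 | obs) = 1/6 / 7/10 = 5/21
P(X=1 | obs) = 8/15 / 7/10 = 16/21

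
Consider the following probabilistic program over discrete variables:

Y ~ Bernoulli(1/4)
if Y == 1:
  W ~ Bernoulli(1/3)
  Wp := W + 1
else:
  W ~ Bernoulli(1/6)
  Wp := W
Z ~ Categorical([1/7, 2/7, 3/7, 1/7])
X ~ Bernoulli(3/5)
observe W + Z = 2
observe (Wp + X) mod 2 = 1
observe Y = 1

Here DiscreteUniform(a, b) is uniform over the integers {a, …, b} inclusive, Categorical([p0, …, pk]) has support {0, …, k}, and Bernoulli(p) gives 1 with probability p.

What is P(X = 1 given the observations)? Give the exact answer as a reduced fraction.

P(X = 1 | obs) = 1/3

Enumerate traces; 2 have nonzero weight after conditioning:
  (Y=1, W=0, Z=2, X=0) weight 1/35
  (Y=1, W=1, Z=1, X=1) weight 1/70
Group by X:
  weight(X=0) = 1/35
  weight(X=1) = 1/70
Total weight = 1/35 + 1/70 = 3/70
P(X=0 | obs) = 1/35 / 3/70 = 2/3
P(X=1 | obs) = 1/70 / 3/70 = 1/3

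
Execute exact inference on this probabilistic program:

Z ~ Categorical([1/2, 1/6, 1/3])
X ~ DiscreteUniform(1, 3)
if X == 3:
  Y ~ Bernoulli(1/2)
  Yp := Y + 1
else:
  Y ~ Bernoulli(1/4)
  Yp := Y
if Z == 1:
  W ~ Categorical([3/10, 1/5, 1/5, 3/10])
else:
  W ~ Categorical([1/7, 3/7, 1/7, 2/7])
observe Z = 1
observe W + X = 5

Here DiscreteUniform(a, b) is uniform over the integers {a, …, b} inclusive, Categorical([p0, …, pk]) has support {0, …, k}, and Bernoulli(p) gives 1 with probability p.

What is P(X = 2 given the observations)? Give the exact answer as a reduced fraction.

Enumerate traces; 4 have nonzero weight after conditioning:
  (Z=1, X=2, Y=0, W=3) weight 1/80
  (Z=1, X=2, Y=1, W=3) weight 1/240
  (Z=1, X=3, Y=0, W=2) weight 1/180
  (Z=1, X=3, Y=1, W=2) weight 1/180
Group by X:
  weight(X=2) = 1/60
  weight(X=3) = 1/90
Total weight = 1/60 + 1/90 = 1/36
P(X=2 | obs) = 1/60 / 1/36 = 3/5
P(X=3 | obs) = 1/90 / 1/36 = 2/5

P(X = 2 | obs) = 3/5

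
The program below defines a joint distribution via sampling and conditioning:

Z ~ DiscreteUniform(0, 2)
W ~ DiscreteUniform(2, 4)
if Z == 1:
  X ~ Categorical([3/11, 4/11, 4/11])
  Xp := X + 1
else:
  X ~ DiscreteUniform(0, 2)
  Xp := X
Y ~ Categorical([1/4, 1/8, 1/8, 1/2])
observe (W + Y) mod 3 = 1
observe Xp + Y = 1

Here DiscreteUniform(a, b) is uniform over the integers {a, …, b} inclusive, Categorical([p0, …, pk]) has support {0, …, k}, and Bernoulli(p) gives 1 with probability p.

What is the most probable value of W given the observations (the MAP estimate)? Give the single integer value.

Enumerate traces; 5 have nonzero weight after conditioning:
  (Z=0, W=3, X=0, Y=1) weight 1/216
  (Z=0, W=4, X=1, Y=0) weight 1/108
  (Z=1, W=4, X=0, Y=0) weight 1/132
  (Z=2, W=3, X=0, Y=1) weight 1/216
  (Z=2, W=4, X=1, Y=0) weight 1/108
Group by W:
  weight(W=3) = 1/108
  weight(W=4) = 31/1188
Total weight = 1/108 + 31/1188 = 7/198
P(W=3 | obs) = 1/108 / 7/198 = 11/42
P(W=4 | obs) = 31/1188 / 7/198 = 31/42
argmax = 4

argmax_v P(W = v | obs) = 4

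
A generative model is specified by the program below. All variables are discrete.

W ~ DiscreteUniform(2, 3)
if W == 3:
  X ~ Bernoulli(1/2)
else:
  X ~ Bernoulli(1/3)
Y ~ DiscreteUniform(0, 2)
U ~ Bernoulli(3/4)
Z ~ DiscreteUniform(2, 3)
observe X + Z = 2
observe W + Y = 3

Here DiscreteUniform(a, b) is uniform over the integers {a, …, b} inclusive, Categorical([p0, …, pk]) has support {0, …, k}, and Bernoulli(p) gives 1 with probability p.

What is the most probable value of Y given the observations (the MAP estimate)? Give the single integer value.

Enumerate traces; 4 have nonzero weight after conditioning:
  (W=2, X=0, Y=1, U=0, Z=2) weight 1/72
  (W=2, X=0, Y=1, U=1, Z=2) weight 1/24
  (W=3, X=0, Y=0, U=0, Z=2) weight 1/96
  (W=3, X=0, Y=0, U=1, Z=2) weight 1/32
Group by Y:
  weight(Y=0) = 1/24
  weight(Y=1) = 1/18
Total weight = 1/24 + 1/18 = 7/72
P(Y=0 | obs) = 1/24 / 7/72 = 3/7
P(Y=1 | obs) = 1/18 / 7/72 = 4/7
argmax = 1

argmax_v P(Y = v | obs) = 1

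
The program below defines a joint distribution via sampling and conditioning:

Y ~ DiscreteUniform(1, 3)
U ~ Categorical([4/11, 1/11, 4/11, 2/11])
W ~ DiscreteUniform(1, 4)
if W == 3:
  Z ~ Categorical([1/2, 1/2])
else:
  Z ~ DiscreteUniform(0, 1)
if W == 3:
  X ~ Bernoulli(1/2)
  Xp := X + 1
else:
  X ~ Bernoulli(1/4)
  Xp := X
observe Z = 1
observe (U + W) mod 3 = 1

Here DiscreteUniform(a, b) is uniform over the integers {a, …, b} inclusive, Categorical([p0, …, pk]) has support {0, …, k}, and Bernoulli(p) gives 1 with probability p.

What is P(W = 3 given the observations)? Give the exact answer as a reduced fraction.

P(W = 3 | obs) = 1/17

Enumerate traces; 36 have nonzero weight after conditioning:
  (Y=1, U=0, W=1, Z=1, X=0) weight 1/88
  (Y=1, U=0, W=1, Z=1, X=1) weight 1/264
  (Y=1, U=0, W=4, Z=1, X=0) weight 1/88
  (Y=1, U=0, W=4, Z=1, X=1) weight 1/264
  (Y=1, U=1, W=3, Z=1, X=0) weight 1/528
  (Y=1, U=1, W=3, Z=1, X=1) weight 1/528
  (Y=1, U=2, W=2, Z=1, X=0) weight 1/88
  (Y=1, U=2, W=2, Z=1, X=1) weight 1/264
  … 28 more
Group by W:
  weight(W=1) = 3/44
  weight(W=2) = 1/22
  weight(W=3) = 1/88
  weight(W=4) = 3/44
Total weight = 3/44 + 1/22 + 1/88 + 3/44 = 17/88
P(W=1 | obs) = 3/44 / 17/88 = 6/17
P(W=2 | obs) = 1/22 / 17/88 = 4/17
P(W=3 | obs) = 1/88 / 17/88 = 1/17
P(W=4 | obs) = 3/44 / 17/88 = 6/17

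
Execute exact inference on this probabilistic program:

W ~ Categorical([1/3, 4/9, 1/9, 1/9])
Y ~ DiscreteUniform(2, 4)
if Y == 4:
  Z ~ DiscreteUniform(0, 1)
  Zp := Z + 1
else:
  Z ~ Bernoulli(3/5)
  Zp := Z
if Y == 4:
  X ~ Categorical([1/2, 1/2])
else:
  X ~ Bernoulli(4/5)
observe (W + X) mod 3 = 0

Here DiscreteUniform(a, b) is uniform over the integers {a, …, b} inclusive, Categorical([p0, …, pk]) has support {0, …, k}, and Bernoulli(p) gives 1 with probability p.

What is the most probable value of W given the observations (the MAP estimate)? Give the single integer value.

Enumerate traces; 18 have nonzero weight after conditioning:
  (W=0, Y=2, Z=0, X=0) weight 2/225
  (W=0, Y=2, Z=1, X=0) weight 1/75
  (W=0, Y=3, Z=0, X=0) weight 2/225
  (W=0, Y=3, Z=1, X=0) weight 1/75
  (W=0, Y=4, Z=0, X=0) weight 1/36
  (W=0, Y=4, Z=1, X=0) weight 1/36
  (W=2, Y=2, Z=0, X=1) weight 8/675
  (W=2, Y=2, Z=1, X=1) weight 4/225
  (W=3, Y=2, Z=0, X=0) weight 2/675
  … 9 more
Group by W:
  weight(W=0) = 1/10
  weight(W=2) = 7/90
  weight(W=3) = 1/30
Total weight = 1/10 + 7/90 + 1/30 = 19/90
P(W=0 | obs) = 1/10 / 19/90 = 9/19
P(W=2 | obs) = 7/90 / 19/90 = 7/19
P(W=3 | obs) = 1/30 / 19/90 = 3/19
argmax = 0

argmax_v P(W = v | obs) = 0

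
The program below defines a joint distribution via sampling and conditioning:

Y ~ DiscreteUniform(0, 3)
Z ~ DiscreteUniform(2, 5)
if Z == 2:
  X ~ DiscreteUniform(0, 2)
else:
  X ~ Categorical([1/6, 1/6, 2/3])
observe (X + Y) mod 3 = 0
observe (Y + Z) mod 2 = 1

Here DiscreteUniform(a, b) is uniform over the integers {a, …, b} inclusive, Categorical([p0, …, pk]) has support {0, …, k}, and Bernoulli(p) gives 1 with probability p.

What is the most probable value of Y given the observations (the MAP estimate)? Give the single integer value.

Enumerate traces; 8 have nonzero weight after conditioning:
  (Y=0, Z=3, X=0) weight 1/96
  (Y=0, Z=5, X=0) weight 1/96
  (Y=1, Z=2, X=2) weight 1/48
  (Y=1, Z=4, X=2) weight 1/24
  (Y=2, Z=3, X=1) weight 1/96
  (Y=2, Z=5, X=1) weight 1/96
  (Y=3, Z=2, X=0) weight 1/48
  (Y=3, Z=4, X=0) weight 1/96
Group by Y:
  weight(Y=0) = 1/48
  weight(Y=1) = 1/16
  weight(Y=2) = 1/48
  weight(Y=3) = 1/32
Total weight = 1/48 + 1/16 + 1/48 + 1/32 = 13/96
P(Y=0 | obs) = 1/48 / 13/96 = 2/13
P(Y=1 | obs) = 1/16 / 13/96 = 6/13
P(Y=2 | obs) = 1/48 / 13/96 = 2/13
P(Y=3 | obs) = 1/32 / 13/96 = 3/13
argmax = 1

argmax_v P(Y = v | obs) = 1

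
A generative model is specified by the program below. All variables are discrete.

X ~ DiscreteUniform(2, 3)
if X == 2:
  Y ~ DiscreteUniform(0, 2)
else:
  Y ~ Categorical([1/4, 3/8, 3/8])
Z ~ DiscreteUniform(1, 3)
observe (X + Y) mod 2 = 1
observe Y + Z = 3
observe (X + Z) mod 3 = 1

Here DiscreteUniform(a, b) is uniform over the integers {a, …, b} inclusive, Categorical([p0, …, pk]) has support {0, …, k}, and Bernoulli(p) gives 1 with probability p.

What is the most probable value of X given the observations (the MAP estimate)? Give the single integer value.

Enumerate traces; 2 have nonzero weight after conditioning:
  (X=2, Y=1, Z=2) weight 1/18
  (X=3, Y=2, Z=1) weight 1/16
Group by X:
  weight(X=2) = 1/18
  weight(X=3) = 1/16
Total weight = 1/18 + 1/16 = 17/144
P(X=2 | obs) = 1/18 / 17/144 = 8/17
P(X=3 | obs) = 1/16 / 17/144 = 9/17
argmax = 3

argmax_v P(X = v | obs) = 3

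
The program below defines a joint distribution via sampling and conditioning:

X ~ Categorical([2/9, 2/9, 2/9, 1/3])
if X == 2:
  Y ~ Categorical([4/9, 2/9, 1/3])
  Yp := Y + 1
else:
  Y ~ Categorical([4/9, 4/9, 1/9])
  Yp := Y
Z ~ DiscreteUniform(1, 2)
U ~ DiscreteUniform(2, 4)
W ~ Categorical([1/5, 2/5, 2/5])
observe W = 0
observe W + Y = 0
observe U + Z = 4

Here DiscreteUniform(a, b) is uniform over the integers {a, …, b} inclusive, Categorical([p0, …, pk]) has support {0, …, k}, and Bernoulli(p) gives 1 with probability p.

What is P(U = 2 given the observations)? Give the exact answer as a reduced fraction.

Enumerate traces; 8 have nonzero weight after conditioning:
  (X=0, Y=0, Z=1, U=3, W=0) weight 4/1215
  (X=0, Y=0, Z=2, U=2, W=0) weight 4/1215
  (X=1, Y=0, Z=1, U=3, W=0) weight 4/1215
  (X=1, Y=0, Z=2, U=2, W=0) weight 4/1215
  (X=2, Y=0, Z=1, U=3, W=0) weight 4/1215
  (X=2, Y=0, Z=2, U=2, W=0) weight 4/1215
  (X=3, Y=0, Z=1, U=3, W=0) weight 2/405
  (X=3, Y=0, Z=2, U=2, W=0) weight 2/405
Group by U:
  weight(U=2) = 2/135
  weight(U=3) = 2/135
Total weight = 2/135 + 2/135 = 4/135
P(U=2 | obs) = 2/135 / 4/135 = 1/2
P(U=3 | obs) = 2/135 / 4/135 = 1/2

P(U = 2 | obs) = 1/2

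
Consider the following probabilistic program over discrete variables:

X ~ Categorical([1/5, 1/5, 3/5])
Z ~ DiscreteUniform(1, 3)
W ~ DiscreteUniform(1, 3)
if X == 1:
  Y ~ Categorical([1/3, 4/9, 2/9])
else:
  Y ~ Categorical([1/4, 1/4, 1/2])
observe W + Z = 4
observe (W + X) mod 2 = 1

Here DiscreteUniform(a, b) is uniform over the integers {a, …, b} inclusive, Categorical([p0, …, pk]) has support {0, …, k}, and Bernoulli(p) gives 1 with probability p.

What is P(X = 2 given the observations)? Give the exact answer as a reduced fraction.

Enumerate traces; 15 have nonzero weight after conditioning:
  (X=0, Z=1, W=3, Y=0) weight 1/180
  (X=0, Z=1, W=3, Y=1) weight 1/180
  (X=0, Z=1, W=3, Y=2) weight 1/90
  (X=0, Z=3, W=1, Y=0) weight 1/180
  (X=0, Z=3, W=1, Y=1) weight 1/180
  (X=0, Z=3, W=1, Y=2) weight 1/90
  (X=1, Z=2, W=2, Y=0) weight 1/135
  (X=1, Z=2, W=2, Y=1) weight 4/405
  (X=2, Z=1, W=3, Y=0) weight 1/60
  … 6 more
Group by X:
  weight(X=0) = 2/45
  weight(X=1) = 1/45
  weight(X=2) = 2/15
Total weight = 2/45 + 1/45 + 2/15 = 1/5
P(X=0 | obs) = 2/45 / 1/5 = 2/9
P(X=1 | obs) = 1/45 / 1/5 = 1/9
P(X=2 | obs) = 2/15 / 1/5 = 2/3

P(X = 2 | obs) = 2/3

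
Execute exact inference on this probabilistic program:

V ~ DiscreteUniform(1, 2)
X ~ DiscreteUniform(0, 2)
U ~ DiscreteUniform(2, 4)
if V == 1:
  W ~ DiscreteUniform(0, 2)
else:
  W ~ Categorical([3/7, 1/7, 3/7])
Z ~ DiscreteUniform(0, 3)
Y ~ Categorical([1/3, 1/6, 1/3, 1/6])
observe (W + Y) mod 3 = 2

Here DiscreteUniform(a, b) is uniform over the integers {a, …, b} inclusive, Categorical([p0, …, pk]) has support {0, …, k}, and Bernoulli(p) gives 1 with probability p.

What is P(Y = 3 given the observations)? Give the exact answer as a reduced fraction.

P(Y = 3 | obs) = 8/45

Enumerate traces; 288 have nonzero weight after conditioning:
  (V=1, X=0, U=2, W=0, Z=0, Y=2) weight 1/648
  (V=1, X=0, U=2, W=0, Z=1, Y=2) weight 1/648
  (V=1, X=0, U=2, W=0, Z=2, Y=2) weight 1/648
  (V=1, X=0, U=2, W=0, Z=3, Y=2) weight 1/648
  (V=1, X=0, U=2, W=1, Z=0, Y=1) weight 1/1296
  (V=1, X=0, U=2, W=1, Z=1, Y=1) weight 1/1296
  (V=1, X=0, U=2, W=1, Z=2, Y=1) weight 1/1296
  (V=1, X=0, U=2, W=1, Z=3, Y=1) weight 1/1296
  (V=1, X=0, U=2, W=2, Z=0, Y=0) weight 1/648
  (V=1, X=0, U=2, W=2, Z=0, Y=3) weight 1/1296
  … 278 more
Group by Y:
  weight(Y=0) = 8/63
  weight(Y=1) = 5/126
  weight(Y=2) = 8/63
  weight(Y=3) = 4/63
Total weight = 8/63 + 5/126 + 8/63 + 4/63 = 5/14
P(Y=0 | obs) = 8/63 / 5/14 = 16/45
P(Y=1 | obs) = 5/126 / 5/14 = 1/9
P(Y=2 | obs) = 8/63 / 5/14 = 16/45
P(Y=3 | obs) = 4/63 / 5/14 = 8/45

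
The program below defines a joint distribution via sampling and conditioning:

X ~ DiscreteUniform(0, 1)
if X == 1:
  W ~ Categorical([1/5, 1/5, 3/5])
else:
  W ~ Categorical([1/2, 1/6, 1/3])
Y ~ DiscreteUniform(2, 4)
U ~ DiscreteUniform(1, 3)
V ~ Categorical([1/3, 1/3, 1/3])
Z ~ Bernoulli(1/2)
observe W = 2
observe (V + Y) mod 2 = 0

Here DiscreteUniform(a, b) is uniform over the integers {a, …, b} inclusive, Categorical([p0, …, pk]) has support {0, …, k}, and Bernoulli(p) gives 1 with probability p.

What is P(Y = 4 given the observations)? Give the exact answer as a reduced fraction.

P(Y = 4 | obs) = 2/5

Enumerate traces; 60 have nonzero weight after conditioning:
  (X=0, W=2, Y=2, U=1, V=0, Z=0) weight 1/324
  (X=0, W=2, Y=2, U=1, V=0, Z=1) weight 1/324
  (X=0, W=2, Y=2, U=1, V=2, Z=0) weight 1/324
  (X=0, W=2, Y=2, U=1, V=2, Z=1) weight 1/324
  (X=0, W=2, Y=2, U=2, V=0, Z=0) weight 1/324
  (X=0, W=2, Y=2, U=2, V=0, Z=1) weight 1/324
  (X=0, W=2, Y=2, U=2, V=2, Z=0) weight 1/324
  (X=0, W=2, Y=2, U=2, V=2, Z=1) weight 1/324
  (X=0, W=2, Y=3, U=1, V=1, Z=0) weight 1/324
  (X=0, W=2, Y=4, U=1, V=0, Z=0) weight 1/324
  … 50 more
Group by Y:
  weight(Y=2) = 14/135
  weight(Y=3) = 7/135
  weight(Y=4) = 14/135
Total weight = 14/135 + 7/135 + 14/135 = 7/27
P(Y=2 | obs) = 14/135 / 7/27 = 2/5
P(Y=3 | obs) = 7/135 / 7/27 = 1/5
P(Y=4 | obs) = 14/135 / 7/27 = 2/5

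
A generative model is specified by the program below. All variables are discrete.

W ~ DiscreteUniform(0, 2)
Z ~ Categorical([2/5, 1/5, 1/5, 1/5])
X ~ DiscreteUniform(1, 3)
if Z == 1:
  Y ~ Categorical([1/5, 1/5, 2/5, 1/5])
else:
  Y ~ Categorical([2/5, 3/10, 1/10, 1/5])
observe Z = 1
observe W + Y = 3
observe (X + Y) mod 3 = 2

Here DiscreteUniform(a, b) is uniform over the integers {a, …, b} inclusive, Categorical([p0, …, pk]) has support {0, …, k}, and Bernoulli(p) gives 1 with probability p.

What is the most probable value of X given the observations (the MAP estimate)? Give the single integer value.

argmax_v P(X = v | obs) = 3

Enumerate traces; 3 have nonzero weight after conditioning:
  (W=0, Z=1, X=2, Y=3) weight 1/225
  (W=1, Z=1, X=3, Y=2) weight 2/225
  (W=2, Z=1, X=1, Y=1) weight 1/225
Group by X:
  weight(X=1) = 1/225
  weight(X=2) = 1/225
  weight(X=3) = 2/225
Total weight = 1/225 + 1/225 + 2/225 = 4/225
P(X=1 | obs) = 1/225 / 4/225 = 1/4
P(X=2 | obs) = 1/225 / 4/225 = 1/4
P(X=3 | obs) = 2/225 / 4/225 = 1/2
argmax = 3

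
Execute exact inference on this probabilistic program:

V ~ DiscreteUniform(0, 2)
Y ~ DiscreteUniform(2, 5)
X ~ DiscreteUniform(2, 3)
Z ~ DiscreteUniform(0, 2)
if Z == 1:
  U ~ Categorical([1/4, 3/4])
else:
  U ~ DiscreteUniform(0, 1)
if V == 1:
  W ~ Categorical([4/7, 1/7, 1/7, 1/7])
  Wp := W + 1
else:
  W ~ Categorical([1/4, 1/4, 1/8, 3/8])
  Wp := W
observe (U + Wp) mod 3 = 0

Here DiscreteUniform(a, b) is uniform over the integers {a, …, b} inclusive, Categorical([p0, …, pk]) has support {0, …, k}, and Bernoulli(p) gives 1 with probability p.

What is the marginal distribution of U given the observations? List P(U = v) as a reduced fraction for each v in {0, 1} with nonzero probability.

P(U=0) = 195/272, P(U=1) = 77/272

Enumerate traces; 192 have nonzero weight after conditioning:
  (V=0, Y=2, X=2, Z=0, U=0, W=0) weight 1/576
  (V=0, Y=2, X=2, Z=0, U=0, W=3) weight 1/384
  (V=0, Y=2, X=2, Z=0, U=1, W=2) weight 1/1152
  (V=0, Y=2, X=2, Z=1, U=0, W=0) weight 1/1152
  (V=0, Y=2, X=2, Z=1, U=0, W=3) weight 1/768
  (V=0, Y=2, X=2, Z=1, U=1, W=2) weight 1/768
  (V=0, Y=2, X=2, Z=2, U=0, W=0) weight 1/576
  (V=0, Y=2, X=2, Z=2, U=0, W=3) weight 1/384
  … 184 more
Group by U:
  weight(U=0) = 65/336
  weight(U=1) = 11/144
Total weight = 65/336 + 11/144 = 17/63
P(U=0 | obs) = 65/336 / 17/63 = 195/272
P(U=1 | obs) = 11/144 / 17/63 = 77/272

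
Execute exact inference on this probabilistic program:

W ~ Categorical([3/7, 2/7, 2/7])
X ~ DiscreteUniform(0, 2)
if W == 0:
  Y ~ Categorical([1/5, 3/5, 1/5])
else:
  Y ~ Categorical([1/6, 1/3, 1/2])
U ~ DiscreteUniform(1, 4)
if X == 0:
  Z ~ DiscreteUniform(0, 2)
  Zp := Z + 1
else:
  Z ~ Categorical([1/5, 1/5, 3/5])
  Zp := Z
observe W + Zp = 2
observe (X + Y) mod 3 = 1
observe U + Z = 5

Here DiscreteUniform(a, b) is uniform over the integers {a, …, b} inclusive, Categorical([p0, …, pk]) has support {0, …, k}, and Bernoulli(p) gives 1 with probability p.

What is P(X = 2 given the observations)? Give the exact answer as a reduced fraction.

P(X = 2 | obs) = 6/17

Enumerate traces; 5 have nonzero weight after conditioning:
  (W=0, X=0, Y=1, U=4, Z=1) weight 1/140
  (W=0, X=1, Y=0, U=3, Z=2) weight 3/700
  (W=0, X=2, Y=2, U=3, Z=2) weight 3/700
  (W=1, X=1, Y=0, U=4, Z=1) weight 1/1260
  (W=1, X=2, Y=2, U=4, Z=1) weight 1/420
Group by X:
  weight(X=0) = 1/140
  weight(X=1) = 8/1575
  weight(X=2) = 1/150
Total weight = 1/140 + 8/1575 + 1/150 = 17/900
P(X=0 | obs) = 1/140 / 17/900 = 45/119
P(X=1 | obs) = 8/1575 / 17/900 = 32/119
P(X=2 | obs) = 1/150 / 17/900 = 6/17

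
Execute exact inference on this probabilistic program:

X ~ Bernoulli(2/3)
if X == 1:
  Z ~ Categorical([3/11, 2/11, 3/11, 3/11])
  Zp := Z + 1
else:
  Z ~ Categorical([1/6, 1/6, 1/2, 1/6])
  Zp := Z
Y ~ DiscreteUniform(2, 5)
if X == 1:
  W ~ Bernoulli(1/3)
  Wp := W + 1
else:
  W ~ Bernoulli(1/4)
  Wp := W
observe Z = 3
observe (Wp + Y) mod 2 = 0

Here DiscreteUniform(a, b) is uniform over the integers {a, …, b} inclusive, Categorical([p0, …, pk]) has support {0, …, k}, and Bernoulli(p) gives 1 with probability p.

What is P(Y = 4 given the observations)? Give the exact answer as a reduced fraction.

P(Y = 4 | obs) = 81/376

Enumerate traces; 8 have nonzero weight after conditioning:
  (X=0, Z=3, Y=2, W=0) weight 1/96
  (X=0, Z=3, Y=3, W=1) weight 1/288
  (X=0, Z=3, Y=4, W=0) weight 1/96
  (X=0, Z=3, Y=5, W=1) weight 1/288
  (X=1, Z=3, Y=2, W=1) weight 1/66
  (X=1, Z=3, Y=3, W=0) weight 1/33
  (X=1, Z=3, Y=4, W=1) weight 1/66
  (X=1, Z=3, Y=5, W=0) weight 1/33
Group by Y:
  weight(Y=2) = 9/352
  weight(Y=3) = 107/3168
  weight(Y=4) = 9/352
  weight(Y=5) = 107/3168
Total weight = 9/352 + 107/3168 + 9/352 + 107/3168 = 47/396
P(Y=2 | obs) = 9/352 / 47/396 = 81/376
P(Y=3 | obs) = 107/3168 / 47/396 = 107/376
P(Y=4 | obs) = 9/352 / 47/396 = 81/376
P(Y=5 | obs) = 107/3168 / 47/396 = 107/376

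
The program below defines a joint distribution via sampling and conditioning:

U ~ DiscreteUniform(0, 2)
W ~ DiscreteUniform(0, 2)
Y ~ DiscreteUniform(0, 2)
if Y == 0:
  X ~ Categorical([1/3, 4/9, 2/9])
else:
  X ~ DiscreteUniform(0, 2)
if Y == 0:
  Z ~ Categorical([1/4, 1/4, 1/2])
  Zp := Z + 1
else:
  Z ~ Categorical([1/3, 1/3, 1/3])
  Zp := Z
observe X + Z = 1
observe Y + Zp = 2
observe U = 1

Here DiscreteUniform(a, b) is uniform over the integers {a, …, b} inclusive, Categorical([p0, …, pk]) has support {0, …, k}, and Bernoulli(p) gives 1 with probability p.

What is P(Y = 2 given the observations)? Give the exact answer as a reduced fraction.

Enumerate traces; 9 have nonzero weight after conditioning:
  (U=1, W=0, Y=0, X=0, Z=1) weight 1/324
  (U=1, W=0, Y=1, X=0, Z=1) weight 1/243
  (U=1, W=0, Y=2, X=1, Z=0) weight 1/243
  (U=1, W=1, Y=0, X=0, Z=1) weight 1/324
  (U=1, W=1, Y=1, X=0, Z=1) weight 1/243
  (U=1, W=1, Y=2, X=1, Z=0) weight 1/243
  (U=1, W=2, Y=0, X=0, Z=1) weight 1/324
  (U=1, W=2, Y=1, X=0, Z=1) weight 1/243
  … 1 more
Group by Y:
  weight(Y=0) = 1/108
  weight(Y=1) = 1/81
  weight(Y=2) = 1/81
Total weight = 1/108 + 1/81 + 1/81 = 11/324
P(Y=0 | obs) = 1/108 / 11/324 = 3/11
P(Y=1 | obs) = 1/81 / 11/324 = 4/11
P(Y=2 | obs) = 1/81 / 11/324 = 4/11

P(Y = 2 | obs) = 4/11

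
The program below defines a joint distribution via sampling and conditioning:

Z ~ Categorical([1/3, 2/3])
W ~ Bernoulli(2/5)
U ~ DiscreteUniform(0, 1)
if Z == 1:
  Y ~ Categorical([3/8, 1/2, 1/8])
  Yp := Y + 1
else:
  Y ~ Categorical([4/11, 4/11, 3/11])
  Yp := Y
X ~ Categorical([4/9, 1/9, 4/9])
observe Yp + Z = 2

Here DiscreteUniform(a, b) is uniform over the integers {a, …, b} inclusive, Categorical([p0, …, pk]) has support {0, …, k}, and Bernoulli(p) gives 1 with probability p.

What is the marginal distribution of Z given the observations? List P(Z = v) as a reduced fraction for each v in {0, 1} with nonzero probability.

Enumerate traces; 24 have nonzero weight after conditioning:
  (Z=0, W=0, U=0, Y=2, X=0) weight 2/165
  (Z=0, W=0, U=0, Y=2, X=1) weight 1/330
  (Z=0, W=0, U=0, Y=2, X=2) weight 2/165
  (Z=0, W=0, U=1, Y=2, X=0) weight 2/165
  (Z=0, W=0, U=1, Y=2, X=1) weight 1/330
  (Z=0, W=0, U=1, Y=2, X=2) weight 2/165
  (Z=0, W=1, U=0, Y=2, X=0) weight 4/495
  (Z=0, W=1, U=0, Y=2, X=1) weight 1/495
  (Z=1, W=0, U=0, Y=0, X=0) weight 1/30
  … 15 more
Group by Z:
  weight(Z=0) = 1/11
  weight(Z=1) = 1/4
Total weight = 1/11 + 1/4 = 15/44
P(Z=0 | obs) = 1/11 / 15/44 = 4/15
P(Z=1 | obs) = 1/4 / 15/44 = 11/15

P(Z=0) = 4/15, P(Z=1) = 11/15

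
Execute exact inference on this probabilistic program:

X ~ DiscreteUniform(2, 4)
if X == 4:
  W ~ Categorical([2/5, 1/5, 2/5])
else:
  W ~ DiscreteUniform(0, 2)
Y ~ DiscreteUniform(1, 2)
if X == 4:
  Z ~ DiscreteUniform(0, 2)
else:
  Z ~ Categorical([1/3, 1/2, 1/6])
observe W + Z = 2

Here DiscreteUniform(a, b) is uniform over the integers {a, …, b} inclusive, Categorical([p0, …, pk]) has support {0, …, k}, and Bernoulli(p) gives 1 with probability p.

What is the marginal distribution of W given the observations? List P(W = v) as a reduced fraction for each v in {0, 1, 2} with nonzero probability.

P(W=0) = 11/45, P(W=1) = 2/5, P(W=2) = 16/45

Enumerate traces; 18 have nonzero weight after conditioning:
  (X=2, W=0, Y=1, Z=2) weight 1/108
  (X=2, W=0, Y=2, Z=2) weight 1/108
  (X=2, W=1, Y=1, Z=1) weight 1/36
  (X=2, W=1, Y=2, Z=1) weight 1/36
  (X=2, W=2, Y=1, Z=0) weight 1/54
  (X=2, W=2, Y=2, Z=0) weight 1/54
  (X=3, W=0, Y=1, Z=2) weight 1/108
  (X=3, W=0, Y=2, Z=2) weight 1/108
  … 10 more
Group by W:
  weight(W=0) = 11/135
  weight(W=1) = 2/15
  weight(W=2) = 16/135
Total weight = 11/135 + 2/15 + 16/135 = 1/3
P(W=0 | obs) = 11/135 / 1/3 = 11/45
P(W=1 | obs) = 2/15 / 1/3 = 2/5
P(W=2 | obs) = 16/135 / 1/3 = 16/45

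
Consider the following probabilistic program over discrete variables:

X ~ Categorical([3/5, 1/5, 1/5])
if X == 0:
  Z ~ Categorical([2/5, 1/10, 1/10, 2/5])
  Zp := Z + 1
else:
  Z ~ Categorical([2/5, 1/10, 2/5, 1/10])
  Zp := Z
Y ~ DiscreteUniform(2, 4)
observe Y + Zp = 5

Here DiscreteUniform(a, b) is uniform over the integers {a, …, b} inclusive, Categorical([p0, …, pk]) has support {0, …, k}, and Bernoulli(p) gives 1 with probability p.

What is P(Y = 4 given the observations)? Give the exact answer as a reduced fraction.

Enumerate traces; 9 have nonzero weight after conditioning:
  (X=0, Z=0, Y=4) weight 2/25
  (X=0, Z=1, Y=3) weight 1/50
  (X=0, Z=2, Y=2) weight 1/50
  (X=1, Z=1, Y=4) weight 1/150
  (X=1, Z=2, Y=3) weight 2/75
  (X=1, Z=3, Y=2) weight 1/150
  (X=2, Z=1, Y=4) weight 1/150
  (X=2, Z=2, Y=3) weight 2/75
  … 1 more
Group by Y:
  weight(Y=2) = 1/30
  weight(Y=3) = 11/150
  weight(Y=4) = 7/75
Total weight = 1/30 + 11/150 + 7/75 = 1/5
P(Y=2 | obs) = 1/30 / 1/5 = 1/6
P(Y=3 | obs) = 11/150 / 1/5 = 11/30
P(Y=4 | obs) = 7/75 / 1/5 = 7/15

P(Y = 4 | obs) = 7/15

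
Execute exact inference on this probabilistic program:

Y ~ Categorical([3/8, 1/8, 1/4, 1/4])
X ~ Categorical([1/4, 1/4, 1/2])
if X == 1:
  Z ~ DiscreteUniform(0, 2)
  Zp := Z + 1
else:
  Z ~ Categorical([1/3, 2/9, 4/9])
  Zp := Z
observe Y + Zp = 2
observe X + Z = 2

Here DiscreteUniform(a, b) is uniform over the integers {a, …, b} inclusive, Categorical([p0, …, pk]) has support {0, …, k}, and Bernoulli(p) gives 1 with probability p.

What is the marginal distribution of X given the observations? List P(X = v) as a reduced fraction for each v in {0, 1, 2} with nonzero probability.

P(X=0) = 4/11, P(X=1) = 3/11, P(X=2) = 4/11

Enumerate traces; 3 have nonzero weight after conditioning:
  (Y=0, X=0, Z=2) weight 1/24
  (Y=0, X=1, Z=1) weight 1/32
  (Y=2, X=2, Z=0) weight 1/24
Group by X:
  weight(X=0) = 1/24
  weight(X=1) = 1/32
  weight(X=2) = 1/24
Total weight = 1/24 + 1/32 + 1/24 = 11/96
P(X=0 | obs) = 1/24 / 11/96 = 4/11
P(X=1 | obs) = 1/32 / 11/96 = 3/11
P(X=2 | obs) = 1/24 / 11/96 = 4/11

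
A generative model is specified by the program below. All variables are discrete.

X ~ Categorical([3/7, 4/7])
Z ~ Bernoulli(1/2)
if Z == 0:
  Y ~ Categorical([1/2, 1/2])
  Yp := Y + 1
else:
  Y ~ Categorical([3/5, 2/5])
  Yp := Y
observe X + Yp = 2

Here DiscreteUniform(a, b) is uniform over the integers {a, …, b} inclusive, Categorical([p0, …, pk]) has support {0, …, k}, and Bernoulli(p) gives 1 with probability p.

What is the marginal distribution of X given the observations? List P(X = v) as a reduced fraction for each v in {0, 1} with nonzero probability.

P(X=0) = 5/17, P(X=1) = 12/17

Enumerate traces; 3 have nonzero weight after conditioning:
  (X=0, Z=0, Y=1) weight 3/28
  (X=1, Z=0, Y=0) weight 1/7
  (X=1, Z=1, Y=1) weight 4/35
Group by X:
  weight(X=0) = 3/28
  weight(X=1) = 9/35
Total weight = 3/28 + 9/35 = 51/140
P(X=0 | obs) = 3/28 / 51/140 = 5/17
P(X=1 | obs) = 9/35 / 51/140 = 12/17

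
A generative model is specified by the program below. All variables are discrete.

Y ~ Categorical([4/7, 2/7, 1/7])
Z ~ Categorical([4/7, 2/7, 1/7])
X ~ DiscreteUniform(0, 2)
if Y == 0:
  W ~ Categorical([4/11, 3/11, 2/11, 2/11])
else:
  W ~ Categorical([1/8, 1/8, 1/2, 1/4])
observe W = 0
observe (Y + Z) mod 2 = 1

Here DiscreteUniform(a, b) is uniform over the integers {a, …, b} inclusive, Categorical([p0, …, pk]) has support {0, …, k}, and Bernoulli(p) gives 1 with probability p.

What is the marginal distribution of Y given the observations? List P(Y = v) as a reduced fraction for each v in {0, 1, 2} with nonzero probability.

P(Y=0) = 64/97, P(Y=1) = 55/194, P(Y=2) = 11/194

Enumerate traces; 12 have nonzero weight after conditioning:
  (Y=0, Z=1, X=0, W=0) weight 32/1617
  (Y=0, Z=1, X=1, W=0) weight 32/1617
  (Y=0, Z=1, X=2, W=0) weight 32/1617
  (Y=1, Z=0, X=0, W=0) weight 1/147
  (Y=1, Z=0, X=1, W=0) weight 1/147
  (Y=1, Z=0, X=2, W=0) weight 1/147
  (Y=1, Z=2, X=0, W=0) weight 1/588
  (Y=1, Z=2, X=1, W=0) weight 1/588
  (Y=2, Z=1, X=0, W=0) weight 1/588
  … 3 more
Group by Y:
  weight(Y=0) = 32/539
  weight(Y=1) = 5/196
  weight(Y=2) = 1/196
Total weight = 32/539 + 5/196 + 1/196 = 97/1078
P(Y=0 | obs) = 32/539 / 97/1078 = 64/97
P(Y=1 | obs) = 5/196 / 97/1078 = 55/194
P(Y=2 | obs) = 1/196 / 97/1078 = 11/194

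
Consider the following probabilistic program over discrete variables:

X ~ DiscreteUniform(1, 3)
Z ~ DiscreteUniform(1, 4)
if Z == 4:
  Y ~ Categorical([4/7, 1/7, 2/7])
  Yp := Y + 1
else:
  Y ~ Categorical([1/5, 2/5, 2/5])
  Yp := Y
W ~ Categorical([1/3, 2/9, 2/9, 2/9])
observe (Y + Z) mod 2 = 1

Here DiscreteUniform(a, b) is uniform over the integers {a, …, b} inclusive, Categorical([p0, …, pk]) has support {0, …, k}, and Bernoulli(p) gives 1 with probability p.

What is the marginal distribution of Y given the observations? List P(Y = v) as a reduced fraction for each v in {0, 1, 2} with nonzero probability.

Enumerate traces; 72 have nonzero weight after conditioning:
  (X=1, Z=1, Y=0, W=0) weight 1/180
  (X=1, Z=1, Y=0, W=1) weight 1/270
  (X=1, Z=1, Y=0, W=2) weight 1/270
  (X=1, Z=1, Y=0, W=3) weight 1/270
  (X=1, Z=1, Y=2, W=0) weight 1/90
  (X=1, Z=1, Y=2, W=1) weight 1/135
  (X=1, Z=1, Y=2, W=2) weight 1/135
  (X=1, Z=1, Y=2, W=3) weight 1/135
  (X=1, Z=2, Y=1, W=0) weight 1/90
  … 63 more
Group by Y:
  weight(Y=0) = 1/10
  weight(Y=1) = 19/140
  weight(Y=2) = 1/5
Total weight = 1/10 + 19/140 + 1/5 = 61/140
P(Y=0 | obs) = 1/10 / 61/140 = 14/61
P(Y=1 | obs) = 19/140 / 61/140 = 19/61
P(Y=2 | obs) = 1/5 / 61/140 = 28/61

P(Y=0) = 14/61, P(Y=1) = 19/61, P(Y=2) = 28/61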